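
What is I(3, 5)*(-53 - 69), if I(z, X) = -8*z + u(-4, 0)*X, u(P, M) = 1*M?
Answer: 2928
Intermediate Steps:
u(P, M) = M
I(z, X) = -8*z (I(z, X) = -8*z + 0*X = -8*z + 0 = -8*z)
I(3, 5)*(-53 - 69) = (-8*3)*(-53 - 69) = -24*(-122) = 2928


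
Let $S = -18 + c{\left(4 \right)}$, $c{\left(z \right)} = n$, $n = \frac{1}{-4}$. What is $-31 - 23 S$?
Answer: $\frac{1555}{4} \approx 388.75$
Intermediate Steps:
$n = - \frac{1}{4} \approx -0.25$
$c{\left(z \right)} = - \frac{1}{4}$
$S = - \frac{73}{4}$ ($S = -18 - \frac{1}{4} = - \frac{73}{4} \approx -18.25$)
$-31 - 23 S = -31 - - \frac{1679}{4} = -31 + \frac{1679}{4} = \frac{1555}{4}$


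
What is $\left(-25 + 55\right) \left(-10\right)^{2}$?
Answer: $3000$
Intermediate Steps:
$\left(-25 + 55\right) \left(-10\right)^{2} = 30 \cdot 100 = 3000$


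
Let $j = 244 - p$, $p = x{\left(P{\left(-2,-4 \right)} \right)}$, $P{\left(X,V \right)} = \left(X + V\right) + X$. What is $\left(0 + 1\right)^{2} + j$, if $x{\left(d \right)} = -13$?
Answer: $258$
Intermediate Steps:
$P{\left(X,V \right)} = V + 2 X$ ($P{\left(X,V \right)} = \left(V + X\right) + X = V + 2 X$)
$p = -13$
$j = 257$ ($j = 244 - -13 = 244 + 13 = 257$)
$\left(0 + 1\right)^{2} + j = \left(0 + 1\right)^{2} + 257 = 1^{2} + 257 = 1 + 257 = 258$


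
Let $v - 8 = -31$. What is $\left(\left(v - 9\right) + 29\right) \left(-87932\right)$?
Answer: $263796$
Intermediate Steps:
$v = -23$ ($v = 8 - 31 = -23$)
$\left(\left(v - 9\right) + 29\right) \left(-87932\right) = \left(\left(-23 - 9\right) + 29\right) \left(-87932\right) = \left(-32 + 29\right) \left(-87932\right) = \left(-3\right) \left(-87932\right) = 263796$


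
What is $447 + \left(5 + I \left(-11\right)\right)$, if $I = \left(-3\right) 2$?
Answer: $518$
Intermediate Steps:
$I = -6$
$447 + \left(5 + I \left(-11\right)\right) = 447 + \left(5 - -66\right) = 447 + \left(5 + 66\right) = 447 + 71 = 518$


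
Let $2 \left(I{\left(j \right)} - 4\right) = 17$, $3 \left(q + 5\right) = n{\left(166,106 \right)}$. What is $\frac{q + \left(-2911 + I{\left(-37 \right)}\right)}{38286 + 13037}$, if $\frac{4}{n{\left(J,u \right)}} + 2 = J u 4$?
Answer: $- \frac{613062407}{10836646158} \approx -0.056573$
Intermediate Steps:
$n{\left(J,u \right)} = \frac{4}{-2 + 4 J u}$ ($n{\left(J,u \right)} = \frac{4}{-2 + J u 4} = \frac{4}{-2 + 4 J u}$)
$q = - \frac{527863}{105573}$ ($q = -5 + \frac{2 \frac{1}{-1 + 2 \cdot 166 \cdot 106}}{3} = -5 + \frac{2 \frac{1}{-1 + 35192}}{3} = -5 + \frac{2 \cdot \frac{1}{35191}}{3} = -5 + \frac{1}{3} \cdot \frac{2}{35191} = -5 + \frac{2}{105573} = - \frac{527863}{105573} \approx -5.0$)
$I{\left(j \right)} = \frac{25}{2}$ ($I{\left(j \right)} = 4 + \frac{1}{2} \cdot 17 = 4 + \frac{17}{2} = \frac{25}{2}$)
$\frac{q + \left(-2911 + I{\left(-37 \right)}\right)}{38286 + 13037} = \frac{- \frac{527863}{105573} + \left(-2911 + \frac{25}{2}\right)}{38286 + 13037} = \frac{- \frac{527863}{105573} - \frac{5797}{2}}{51323} = \left(- \frac{613062407}{211146}\right) \frac{1}{51323} = - \frac{613062407}{10836646158}$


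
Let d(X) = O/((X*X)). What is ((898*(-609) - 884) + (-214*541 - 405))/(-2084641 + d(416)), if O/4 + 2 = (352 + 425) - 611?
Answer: 1436245824/4509495403 ≈ 0.31849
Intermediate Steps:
O = 656 (O = -8 + 4*((352 + 425) - 611) = -8 + 4*(777 - 611) = -8 + 4*166 = -8 + 664 = 656)
d(X) = 656/X² (d(X) = 656/((X*X)) = 656/(X²) = 656/X²)
((898*(-609) - 884) + (-214*541 - 405))/(-2084641 + d(416)) = ((898*(-609) - 884) + (-214*541 - 405))/(-2084641 + 656/416²) = ((-546882 - 884) + (-115774 - 405))/(-2084641 + 656*(1/173056)) = (-547766 - 116179)/(-2084641 + 41/10816) = -663945/(-22547477015/10816) = -663945*(-10816/22547477015) = 1436245824/4509495403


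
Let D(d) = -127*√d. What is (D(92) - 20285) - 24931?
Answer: -45216 - 254*√23 ≈ -46434.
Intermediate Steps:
(D(92) - 20285) - 24931 = (-254*√23 - 20285) - 24931 = (-20285 - 254*√23) - 24931 = -45216 - 254*√23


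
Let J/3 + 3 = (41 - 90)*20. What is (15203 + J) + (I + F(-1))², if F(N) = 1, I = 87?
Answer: 19998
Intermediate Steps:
J = -2949 (J = -9 + 3*((41 - 90)*20) = -9 + 3*(-49*20) = -9 + 3*(-980) = -9 - 2940 = -2949)
(15203 + J) + (I + F(-1))² = (15203 - 2949) + (87 + 1)² = 12254 + 88² = 12254 + 7744 = 19998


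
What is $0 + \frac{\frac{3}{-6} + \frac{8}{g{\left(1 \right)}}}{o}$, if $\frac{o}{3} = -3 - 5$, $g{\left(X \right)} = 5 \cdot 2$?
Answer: $- \frac{1}{80} \approx -0.0125$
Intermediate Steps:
$g{\left(X \right)} = 10$
$o = -24$ ($o = 3 \left(-3 - 5\right) = 3 \left(-8\right) = -24$)
$0 + \frac{\frac{3}{-6} + \frac{8}{g{\left(1 \right)}}}{o} = 0 + \frac{\frac{3}{-6} + \frac{8}{10}}{-24} = 0 + \left(3 \left(- \frac{1}{6}\right) + 8 \cdot \frac{1}{10}\right) \left(- \frac{1}{24}\right) = 0 + \left(- \frac{1}{2} + \frac{4}{5}\right) \left(- \frac{1}{24}\right) = 0 + \frac{3}{10} \left(- \frac{1}{24}\right) = 0 - \frac{1}{80} = - \frac{1}{80}$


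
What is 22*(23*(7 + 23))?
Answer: 15180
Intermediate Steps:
22*(23*(7 + 23)) = 22*(23*30) = 22*690 = 15180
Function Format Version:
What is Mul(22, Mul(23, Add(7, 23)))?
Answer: 15180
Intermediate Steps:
Mul(22, Mul(23, Add(7, 23))) = Mul(22, Mul(23, 30)) = Mul(22, 690) = 15180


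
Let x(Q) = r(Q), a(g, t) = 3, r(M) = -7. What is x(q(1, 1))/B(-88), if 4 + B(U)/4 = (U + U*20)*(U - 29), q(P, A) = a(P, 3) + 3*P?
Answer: -7/864848 ≈ -8.0939e-6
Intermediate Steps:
q(P, A) = 3 + 3*P
B(U) = -16 + 84*U*(-29 + U) (B(U) = -16 + 4*((U + U*20)*(U - 29)) = -16 + 4*((U + 20*U)*(-29 + U)) = -16 + 4*((21*U)*(-29 + U)) = -16 + 4*(21*U*(-29 + U)) = -16 + 84*U*(-29 + U))
x(Q) = -7
x(q(1, 1))/B(-88) = -7/(-16 - 2436*(-88) + 84*(-88)²) = -7/(-16 + 214368 + 84*7744) = -7/(-16 + 214368 + 650496) = -7/864848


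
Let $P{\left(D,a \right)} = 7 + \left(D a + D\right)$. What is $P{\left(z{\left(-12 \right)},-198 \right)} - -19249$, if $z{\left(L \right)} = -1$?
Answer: $19453$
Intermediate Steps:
$P{\left(D,a \right)} = 7 + D + D a$ ($P{\left(D,a \right)} = 7 + \left(D + D a\right) = 7 + D + D a$)
$P{\left(z{\left(-12 \right)},-198 \right)} - -19249 = \left(7 - 1 - -198\right) - -19249 = \left(7 - 1 + 198\right) + 19249 = 204 + 19249 = 19453$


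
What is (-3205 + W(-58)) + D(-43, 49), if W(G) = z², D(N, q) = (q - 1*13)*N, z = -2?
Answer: -4749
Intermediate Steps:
D(N, q) = N*(-13 + q) (D(N, q) = (q - 13)*N = (-13 + q)*N = N*(-13 + q))
W(G) = 4 (W(G) = (-2)² = 4)
(-3205 + W(-58)) + D(-43, 49) = (-3205 + 4) - 43*(-13 + 49) = -3201 - 43*36 = -3201 - 1548 = -4749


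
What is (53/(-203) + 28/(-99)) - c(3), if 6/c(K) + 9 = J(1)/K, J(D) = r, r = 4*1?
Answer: 110333/462231 ≈ 0.23870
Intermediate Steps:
r = 4
J(D) = 4
c(K) = 6/(-9 + 4/K)
(53/(-203) + 28/(-99)) - c(3) = (53/(-203) + 28/(-99)) - (-6)*3/(-4 + 9*3) = (53*(-1/203) + 28*(-1/99)) - (-6)*3/(-4 + 27) = (-53/203 - 28/99) - (-6)*3/23 = -10931/20097 - (-6)*3/23 = -10931/20097 - 1*(-18/23) = -10931/20097 + 18/23 = 110333/462231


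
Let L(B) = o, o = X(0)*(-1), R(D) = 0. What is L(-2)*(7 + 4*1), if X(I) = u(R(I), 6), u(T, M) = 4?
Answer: -44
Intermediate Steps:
X(I) = 4
o = -4 (o = 4*(-1) = -4)
L(B) = -4
L(-2)*(7 + 4*1) = -4*(7 + 4*1) = -4*(7 + 4) = -4*11 = -44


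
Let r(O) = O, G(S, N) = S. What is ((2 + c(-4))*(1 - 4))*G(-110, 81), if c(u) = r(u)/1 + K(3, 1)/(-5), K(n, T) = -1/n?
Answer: -638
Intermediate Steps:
c(u) = 1/15 + u (c(u) = u/1 - 1/3/(-5) = u*1 - 1*⅓*(-⅕) = u - ⅓*(-⅕) = u + 1/15 = 1/15 + u)
((2 + c(-4))*(1 - 4))*G(-110, 81) = ((2 + (1/15 - 4))*(1 - 4))*(-110) = ((2 - 59/15)*(-3))*(-110) = -29/15*(-3)*(-110) = (29/5)*(-110) = -638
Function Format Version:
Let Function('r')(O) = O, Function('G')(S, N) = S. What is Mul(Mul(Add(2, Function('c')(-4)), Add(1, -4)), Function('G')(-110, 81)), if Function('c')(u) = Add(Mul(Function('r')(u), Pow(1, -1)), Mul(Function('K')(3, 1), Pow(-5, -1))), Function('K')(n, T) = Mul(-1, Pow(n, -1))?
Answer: -638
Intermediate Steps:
Function('c')(u) = Add(Rational(1, 15), u) (Function('c')(u) = Add(Mul(u, Pow(1, -1)), Mul(Mul(-1, Pow(3, -1)), Pow(-5, -1))) = Add(Mul(u, 1), Mul(Mul(-1, Rational(1, 3)), Rational(-1, 5))) = Add(u, Mul(Rational(-1, 3), Rational(-1, 5))) = Add(u, Rational(1, 15)) = Add(Rational(1, 15), u))
Mul(Mul(Add(2, Function('c')(-4)), Add(1, -4)), Function('G')(-110, 81)) = Mul(Mul(Add(2, Add(Rational(1, 15), -4)), Add(1, -4)), -110) = Mul(Mul(Add(2, Rational(-59, 15)), -3), -110) = Mul(Mul(Rational(-29, 15), -3), -110) = Mul(Rational(29, 5), -110) = -638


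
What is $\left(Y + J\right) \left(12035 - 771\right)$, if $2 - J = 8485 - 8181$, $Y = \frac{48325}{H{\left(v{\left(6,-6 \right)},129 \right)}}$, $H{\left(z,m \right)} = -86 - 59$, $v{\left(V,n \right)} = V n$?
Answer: $- \frac{207516672}{29} \approx -7.1557 \cdot 10^{6}$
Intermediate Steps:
$H{\left(z,m \right)} = -145$ ($H{\left(z,m \right)} = -86 - 59 = -145$)
$Y = - \frac{9665}{29}$ ($Y = \frac{48325}{-145} = 48325 \left(- \frac{1}{145}\right) = - \frac{9665}{29} \approx -333.28$)
$J = -302$ ($J = 2 - \left(8485 - 8181\right) = 2 - 304 = -302$)
$\left(Y + J\right) \left(12035 - 771\right) = \left(- \frac{9665}{29} - 302\right) \left(12035 - 771\right) = \left(- \frac{18423}{29}\right) 11264 = - \frac{207516672}{29}$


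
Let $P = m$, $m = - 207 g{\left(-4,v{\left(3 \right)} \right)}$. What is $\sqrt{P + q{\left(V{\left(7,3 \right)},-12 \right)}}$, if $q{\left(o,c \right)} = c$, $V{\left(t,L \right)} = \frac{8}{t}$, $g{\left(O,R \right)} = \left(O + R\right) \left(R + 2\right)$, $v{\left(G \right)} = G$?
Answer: $\sqrt{1023} \approx 31.984$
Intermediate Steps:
$g{\left(O,R \right)} = \left(2 + R\right) \left(O + R\right)$ ($g{\left(O,R \right)} = \left(O + R\right) \left(2 + R\right) = \left(2 + R\right) \left(O + R\right)$)
$m = 1035$ ($m = - 207 \left(3^{2} + 2 \left(-4\right) + 2 \cdot 3 - 12\right) = - 207 \left(9 - 8 + 6 - 12\right) = \left(-207\right) \left(-5\right) = 1035$)
$P = 1035$
$\sqrt{P + q{\left(V{\left(7,3 \right)},-12 \right)}} = \sqrt{1035 - 12} = \sqrt{1023}$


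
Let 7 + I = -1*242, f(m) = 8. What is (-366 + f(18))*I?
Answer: 89142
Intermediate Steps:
I = -249 (I = -7 - 1*242 = -7 - 242 = -249)
(-366 + f(18))*I = (-366 + 8)*(-249) = -358*(-249) = 89142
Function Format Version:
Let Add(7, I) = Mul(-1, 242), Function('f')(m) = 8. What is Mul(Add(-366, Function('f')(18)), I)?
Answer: 89142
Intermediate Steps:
I = -249 (I = Add(-7, Mul(-1, 242)) = Add(-7, -242) = -249)
Mul(Add(-366, Function('f')(18)), I) = Mul(Add(-366, 8), -249) = Mul(-358, -249) = 89142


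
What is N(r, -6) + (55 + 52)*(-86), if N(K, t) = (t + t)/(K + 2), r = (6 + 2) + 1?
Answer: -101234/11 ≈ -9203.1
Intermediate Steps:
r = 9 (r = 8 + 1 = 9)
N(K, t) = 2*t/(2 + K) (N(K, t) = (2*t)/(2 + K) = 2*t/(2 + K))
N(r, -6) + (55 + 52)*(-86) = 2*(-6)/(2 + 9) + (55 + 52)*(-86) = 2*(-6)/11 + 107*(-86) = 2*(-6)*(1/11) - 9202 = -12/11 - 9202 = -101234/11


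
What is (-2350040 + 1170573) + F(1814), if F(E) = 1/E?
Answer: -2139553137/1814 ≈ -1.1795e+6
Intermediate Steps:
(-2350040 + 1170573) + F(1814) = (-2350040 + 1170573) + 1/1814 = -1179467 + 1/1814 = -2139553137/1814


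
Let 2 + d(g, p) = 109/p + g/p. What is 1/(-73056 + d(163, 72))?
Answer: -9/657488 ≈ -1.3688e-5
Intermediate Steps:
d(g, p) = -2 + 109/p + g/p (d(g, p) = -2 + (109/p + g/p) = -2 + 109/p + g/p)
1/(-73056 + d(163, 72)) = 1/(-73056 + (109 + 163 - 2*72)/72) = 1/(-73056 + (109 + 163 - 144)/72) = 1/(-73056 + (1/72)*128) = 1/(-73056 + 16/9) = 1/(-657488/9) = -9/657488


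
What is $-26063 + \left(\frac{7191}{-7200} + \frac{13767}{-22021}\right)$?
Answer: $- \frac{459175266779}{17616800} \approx -26065.0$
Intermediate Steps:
$-26063 + \left(\frac{7191}{-7200} + \frac{13767}{-22021}\right) = -26063 + \left(7191 \left(- \frac{1}{7200}\right) + 13767 \left(- \frac{1}{22021}\right)\right) = -26063 - \frac{28608379}{17616800} = - \frac{459175266779}{17616800}$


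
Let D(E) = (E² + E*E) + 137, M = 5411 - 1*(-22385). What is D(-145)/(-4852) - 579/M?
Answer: -146929895/16858274 ≈ -8.7156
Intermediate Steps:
M = 27796 (M = 5411 + 22385 = 27796)
D(E) = 137 + 2*E² (D(E) = (E² + E²) + 137 = 2*E² + 137 = 137 + 2*E²)
D(-145)/(-4852) - 579/M = (137 + 2*(-145)²)/(-4852) - 579/27796 = (137 + 2*21025)*(-1/4852) - 579*1/27796 = (137 + 42050)*(-1/4852) - 579/27796 = 42187*(-1/4852) - 579/27796 = -42187/4852 - 579/27796 = -146929895/16858274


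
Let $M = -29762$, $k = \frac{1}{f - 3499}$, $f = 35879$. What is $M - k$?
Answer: $- \frac{963693561}{32380} \approx -29762.0$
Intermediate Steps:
$k = \frac{1}{32380}$ ($k = \frac{1}{35879 - 3499} = \frac{1}{32380} \approx 3.0883 \cdot 10^{-5}$)
$M - k = -29762 - \frac{1}{32380} = - \frac{963693561}{32380}$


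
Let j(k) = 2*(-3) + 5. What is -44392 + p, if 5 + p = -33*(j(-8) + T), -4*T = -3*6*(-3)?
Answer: -87837/2 ≈ -43919.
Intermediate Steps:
j(k) = -1 (j(k) = -6 + 5 = -1)
T = -27/2 (T = -(-3*6)*(-3)/4 = -(-9)*(-3)/2 = -¼*54 = -27/2 ≈ -13.500)
p = 947/2 (p = -5 - 33*(-1 - 27/2) = -5 - 33*(-29/2) = -5 + 957/2 = 947/2 ≈ 473.50)
-44392 + p = -44392 + 947/2 = -87837/2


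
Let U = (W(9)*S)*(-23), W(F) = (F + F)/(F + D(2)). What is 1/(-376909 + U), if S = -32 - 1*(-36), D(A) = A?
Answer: -11/4147655 ≈ -2.6521e-6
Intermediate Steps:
W(F) = 2*F/(2 + F) (W(F) = (F + F)/(F + 2) = (2*F)/(2 + F) = 2*F/(2 + F))
S = 4 (S = -32 + 36 = 4)
U = -1656/11 (U = ((2*9/(2 + 9))*4)*(-23) = ((2*9/11)*4)*(-23) = ((2*9*(1/11))*4)*(-23) = ((18/11)*4)*(-23) = (72/11)*(-23) = -1656/11 ≈ -150.55)
1/(-376909 + U) = 1/(-376909 - 1656/11) = 1/(-4147655/11) = -11/4147655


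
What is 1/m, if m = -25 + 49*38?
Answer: 1/1837 ≈ 0.00054437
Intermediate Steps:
m = 1837 (m = -25 + 1862 = 1837)
1/m = 1/1837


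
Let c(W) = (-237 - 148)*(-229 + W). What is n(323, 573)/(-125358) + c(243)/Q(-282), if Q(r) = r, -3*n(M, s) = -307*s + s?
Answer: 3231362/173289 ≈ 18.647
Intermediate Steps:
n(M, s) = 102*s (n(M, s) = -(-307*s + s)/3 = -(-102)*s = 102*s)
c(W) = 88165 - 385*W (c(W) = -385*(-229 + W) = 88165 - 385*W)
n(323, 573)/(-125358) + c(243)/Q(-282) = (102*573)/(-125358) + (88165 - 385*243)/(-282) = 58446*(-1/125358) + (88165 - 93555)*(-1/282) = -573/1229 - 5390*(-1/282) = -573/1229 + 2695/141 = 3231362/173289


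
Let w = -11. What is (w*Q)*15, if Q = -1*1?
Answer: 165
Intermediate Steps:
Q = -1
(w*Q)*15 = -11*(-1)*15 = 11*15 = 165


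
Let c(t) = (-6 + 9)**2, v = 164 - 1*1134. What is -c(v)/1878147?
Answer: -1/208683 ≈ -4.7920e-6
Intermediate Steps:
v = -970 (v = 164 - 1134 = -970)
c(t) = 9 (c(t) = 3**2 = 9)
-c(v)/1878147 = -9/1878147 = -1*1/208683 = -1/208683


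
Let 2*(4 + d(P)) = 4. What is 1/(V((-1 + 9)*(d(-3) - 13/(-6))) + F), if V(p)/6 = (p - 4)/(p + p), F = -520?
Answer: -1/526 ≈ -0.0019011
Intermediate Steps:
d(P) = -2 (d(P) = -4 + (1/2)*4 = -4 + 2 = -2)
V(p) = 3*(-4 + p)/p (V(p) = 6*((p - 4)/(p + p)) = 6*((-4 + p)/((2*p))) = 6*((-4 + p)*(1/(2*p))) = 6*((-4 + p)/(2*p)) = 3*(-4 + p)/p)
1/(V((-1 + 9)*(d(-3) - 13/(-6))) + F) = 1/((3 - 12*1/((-1 + 9)*(-2 - 13/(-6)))) - 520) = 1/((3 - 12*1/(8*(-2 - 13*(-1/6)))) - 520) = 1/((3 - 12*1/(8*(-2 + 13/6))) - 520) = 1/((3 - 12/(8*(1/6))) - 520) = 1/((3 - 12/4/3) - 520) = 1/((3 - 12*3/4) - 520) = 1/((3 - 9) - 520) = 1/(-6 - 520) = 1/(-526) = -1/526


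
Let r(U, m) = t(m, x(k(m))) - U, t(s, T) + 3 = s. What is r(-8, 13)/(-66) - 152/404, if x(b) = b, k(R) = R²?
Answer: -721/1111 ≈ -0.64896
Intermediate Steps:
t(s, T) = -3 + s
r(U, m) = -3 + m - U (r(U, m) = (-3 + m) - U = -3 + m - U)
r(-8, 13)/(-66) - 152/404 = (-3 + 13 - 1*(-8))/(-66) - 152/404 = (-3 + 13 + 8)*(-1/66) - 152*1/404 = 18*(-1/66) - 38/101 = -3/11 - 38/101 = -721/1111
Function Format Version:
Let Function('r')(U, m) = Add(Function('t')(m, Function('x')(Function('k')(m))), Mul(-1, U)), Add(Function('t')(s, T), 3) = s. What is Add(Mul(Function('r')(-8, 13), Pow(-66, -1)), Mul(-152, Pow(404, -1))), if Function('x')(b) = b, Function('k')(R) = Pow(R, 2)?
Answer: Rational(-721, 1111) ≈ -0.64896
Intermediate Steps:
Function('t')(s, T) = Add(-3, s)
Function('r')(U, m) = Add(-3, m, Mul(-1, U)) (Function('r')(U, m) = Add(Add(-3, m), Mul(-1, U)) = Add(-3, m, Mul(-1, U)))
Add(Mul(Function('r')(-8, 13), Pow(-66, -1)), Mul(-152, Pow(404, -1))) = Add(Mul(Add(-3, 13, Mul(-1, -8)), Pow(-66, -1)), Mul(-152, Pow(404, -1))) = Add(Mul(Add(-3, 13, 8), Rational(-1, 66)), Mul(-152, Rational(1, 404))) = Add(Mul(18, Rational(-1, 66)), Rational(-38, 101)) = Add(Rational(-3, 11), Rational(-38, 101)) = Rational(-721, 1111)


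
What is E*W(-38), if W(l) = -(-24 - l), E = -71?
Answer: 994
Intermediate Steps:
W(l) = 24 + l
E*W(-38) = -71*(24 - 38) = -71*(-14) = 994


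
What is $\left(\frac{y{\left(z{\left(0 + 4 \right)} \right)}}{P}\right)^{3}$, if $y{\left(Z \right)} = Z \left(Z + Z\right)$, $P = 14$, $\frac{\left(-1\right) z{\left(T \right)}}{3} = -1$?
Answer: $\frac{729}{343} \approx 2.1254$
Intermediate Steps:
$z{\left(T \right)} = 3$ ($z{\left(T \right)} = \left(-3\right) \left(-1\right) = 3$)
$y{\left(Z \right)} = 2 Z^{2}$ ($y{\left(Z \right)} = Z 2 Z = 2 Z^{2}$)
$\left(\frac{y{\left(z{\left(0 + 4 \right)} \right)}}{P}\right)^{3} = \left(\frac{2 \cdot 3^{2}}{14}\right)^{3} = \left(2 \cdot 9 \cdot \frac{1}{14}\right)^{3} = \left(18 \cdot \frac{1}{14}\right)^{3} = \left(\frac{9}{7}\right)^{3} = \frac{729}{343}$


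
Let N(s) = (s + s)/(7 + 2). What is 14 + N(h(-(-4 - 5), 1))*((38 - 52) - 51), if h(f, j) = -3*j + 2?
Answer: 256/9 ≈ 28.444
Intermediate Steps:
h(f, j) = 2 - 3*j
N(s) = 2*s/9 (N(s) = (2*s)/9 = (2*s)*(⅑) = 2*s/9)
14 + N(h(-(-4 - 5), 1))*((38 - 52) - 51) = 14 + (2*(2 - 3*1)/9)*((38 - 52) - 51) = 14 + (2*(2 - 3)/9)*(-14 - 51) = 14 + ((2/9)*(-1))*(-65) = 14 - 2/9*(-65) = 14 + 130/9 = 256/9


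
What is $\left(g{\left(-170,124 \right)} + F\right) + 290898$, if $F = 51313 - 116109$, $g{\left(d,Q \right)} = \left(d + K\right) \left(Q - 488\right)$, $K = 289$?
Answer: $182786$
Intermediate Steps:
$g{\left(d,Q \right)} = \left(-488 + Q\right) \left(289 + d\right)$ ($g{\left(d,Q \right)} = \left(d + 289\right) \left(Q - 488\right) = \left(289 + d\right) \left(-488 + Q\right) = \left(-488 + Q\right) \left(289 + d\right)$)
$F = -64796$
$\left(g{\left(-170,124 \right)} + F\right) + 290898 = \left(\left(-141032 - -82960 + 289 \cdot 124 + 124 \left(-170\right)\right) - 64796\right) + 290898 = \left(\left(-141032 + 82960 + 35836 - 21080\right) - 64796\right) + 290898 = \left(-43316 - 64796\right) + 290898 = -108112 + 290898 = 182786$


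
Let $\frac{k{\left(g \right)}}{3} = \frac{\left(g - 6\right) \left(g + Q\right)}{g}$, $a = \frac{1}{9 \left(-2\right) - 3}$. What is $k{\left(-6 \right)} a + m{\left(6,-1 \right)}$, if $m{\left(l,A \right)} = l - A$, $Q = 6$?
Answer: $7$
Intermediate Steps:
$a = - \frac{1}{21}$ ($a = \frac{1}{-18 - 3} = \frac{1}{-21} = - \frac{1}{21} \approx -0.047619$)
$k{\left(g \right)} = \frac{3 \left(-6 + g\right) \left(6 + g\right)}{g}$ ($k{\left(g \right)} = 3 \frac{\left(g - 6\right) \left(g + 6\right)}{g} = 3 \frac{\left(-6 + g\right) \left(6 + g\right)}{g} = \frac{3 \left(-6 + g\right) \left(6 + g\right)}{g}$)
$k{\left(-6 \right)} a + m{\left(6,-1 \right)} = \left(- \frac{108}{-6} + 3 \left(-6\right)\right) \left(- \frac{1}{21}\right) + \left(6 - -1\right) = \left(\left(-108\right) \left(- \frac{1}{6}\right) - 18\right) \left(- \frac{1}{21}\right) + \left(6 + 1\right) = \left(18 - 18\right) \left(- \frac{1}{21}\right) + 7 = 0 \left(- \frac{1}{21}\right) + 7 = 0 + 7 = 7$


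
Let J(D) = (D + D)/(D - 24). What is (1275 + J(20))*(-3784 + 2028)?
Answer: -2221340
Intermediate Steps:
J(D) = 2*D/(-24 + D) (J(D) = (2*D)/(-24 + D) = 2*D/(-24 + D))
(1275 + J(20))*(-3784 + 2028) = (1275 + 2*20/(-24 + 20))*(-3784 + 2028) = (1275 + 2*20/(-4))*(-1756) = (1275 + 2*20*(-1/4))*(-1756) = (1275 - 10)*(-1756) = 1265*(-1756) = -2221340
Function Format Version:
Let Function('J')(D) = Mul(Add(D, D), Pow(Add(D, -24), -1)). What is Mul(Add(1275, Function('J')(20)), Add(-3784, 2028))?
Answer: -2221340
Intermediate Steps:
Function('J')(D) = Mul(2, D, Pow(Add(-24, D), -1)) (Function('J')(D) = Mul(Mul(2, D), Pow(Add(-24, D), -1)) = Mul(2, D, Pow(Add(-24, D), -1)))
Mul(Add(1275, Function('J')(20)), Add(-3784, 2028)) = Mul(Add(1275, Mul(2, 20, Pow(Add(-24, 20), -1))), Add(-3784, 2028)) = Mul(Add(1275, Mul(2, 20, Pow(-4, -1))), -1756) = Mul(Add(1275, Mul(2, 20, Rational(-1, 4))), -1756) = Mul(Add(1275, -10), -1756) = Mul(1265, -1756) = -2221340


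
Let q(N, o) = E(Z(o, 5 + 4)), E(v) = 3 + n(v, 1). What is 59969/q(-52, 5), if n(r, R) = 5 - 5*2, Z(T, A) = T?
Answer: -59969/2 ≈ -29985.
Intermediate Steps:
n(r, R) = -5 (n(r, R) = 5 - 10 = -5)
E(v) = -2 (E(v) = 3 - 5 = -2)
q(N, o) = -2
59969/q(-52, 5) = 59969/(-2) = 59969*(-½) = -59969/2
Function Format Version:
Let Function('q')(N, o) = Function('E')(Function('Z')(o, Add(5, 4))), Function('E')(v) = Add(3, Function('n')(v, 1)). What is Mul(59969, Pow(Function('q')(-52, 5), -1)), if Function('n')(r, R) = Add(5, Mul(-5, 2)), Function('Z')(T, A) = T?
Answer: Rational(-59969, 2) ≈ -29985.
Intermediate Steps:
Function('n')(r, R) = -5 (Function('n')(r, R) = Add(5, -10) = -5)
Function('E')(v) = -2 (Function('E')(v) = Add(3, -5) = -2)
Function('q')(N, o) = -2
Mul(59969, Pow(Function('q')(-52, 5), -1)) = Mul(59969, Pow(-2, -1)) = Mul(59969, Rational(-1, 2)) = Rational(-59969, 2)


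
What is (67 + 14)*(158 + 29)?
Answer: 15147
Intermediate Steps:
(67 + 14)*(158 + 29) = 81*187 = 15147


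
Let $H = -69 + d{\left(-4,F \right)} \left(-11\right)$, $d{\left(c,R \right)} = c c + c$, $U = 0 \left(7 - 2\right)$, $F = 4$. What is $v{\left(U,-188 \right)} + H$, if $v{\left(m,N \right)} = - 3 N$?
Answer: $363$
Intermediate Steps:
$U = 0$ ($U = 0 \cdot 5 = 0$)
$d{\left(c,R \right)} = c + c^{2}$ ($d{\left(c,R \right)} = c^{2} + c = c + c^{2}$)
$H = -201$ ($H = -69 + - 4 \left(1 - 4\right) \left(-11\right) = -69 + \left(-4\right) \left(-3\right) \left(-11\right) = -69 + 12 \left(-11\right) = -69 - 132 = -201$)
$v{\left(U,-188 \right)} + H = \left(-3\right) \left(-188\right) - 201 = 564 - 201 = 363$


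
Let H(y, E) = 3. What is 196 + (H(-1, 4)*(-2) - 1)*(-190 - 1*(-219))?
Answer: -7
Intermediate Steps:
196 + (H(-1, 4)*(-2) - 1)*(-190 - 1*(-219)) = 196 + (3*(-2) - 1)*(-190 - 1*(-219)) = 196 + (-6 - 1)*(-190 + 219) = 196 - 7*29 = 196 - 203 = -7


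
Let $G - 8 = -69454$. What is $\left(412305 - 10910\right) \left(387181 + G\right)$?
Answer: $127537240325$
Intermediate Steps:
$G = -69446$ ($G = 8 - 69454 = -69446$)
$\left(412305 - 10910\right) \left(387181 + G\right) = \left(412305 - 10910\right) \left(387181 - 69446\right) = 401395 \cdot 317735 = 127537240325$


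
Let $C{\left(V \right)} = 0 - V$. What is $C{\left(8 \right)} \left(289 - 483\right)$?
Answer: $1552$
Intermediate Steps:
$C{\left(V \right)} = - V$
$C{\left(8 \right)} \left(289 - 483\right) = \left(-1\right) 8 \left(289 - 483\right) = \left(-8\right) \left(-194\right) = 1552$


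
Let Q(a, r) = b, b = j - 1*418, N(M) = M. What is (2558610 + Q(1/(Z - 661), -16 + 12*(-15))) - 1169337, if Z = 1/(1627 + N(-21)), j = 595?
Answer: 1389450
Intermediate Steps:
Z = 1/1606 (Z = 1/(1627 - 21) = 1/1606 ≈ 0.00062266)
b = 177 (b = 595 - 1*418 = 595 - 418 = 177)
Q(a, r) = 177
(2558610 + Q(1/(Z - 661), -16 + 12*(-15))) - 1169337 = (2558610 + 177) - 1169337 = 2558787 - 1169337 = 1389450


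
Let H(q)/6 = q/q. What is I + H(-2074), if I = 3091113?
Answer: 3091119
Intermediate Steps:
H(q) = 6 (H(q) = 6*(q/q) = 6*1 = 6)
I + H(-2074) = 3091113 + 6 = 3091119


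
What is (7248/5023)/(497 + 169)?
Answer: 1208/557553 ≈ 0.0021666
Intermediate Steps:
(7248/5023)/(497 + 169) = (7248*(1/5023))/666 = (7248/5023)*(1/666) = 1208/557553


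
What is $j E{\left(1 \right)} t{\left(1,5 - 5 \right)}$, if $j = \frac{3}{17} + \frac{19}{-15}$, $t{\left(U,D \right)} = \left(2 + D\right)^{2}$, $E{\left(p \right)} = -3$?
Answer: $\frac{1112}{85} \approx 13.082$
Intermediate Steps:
$j = - \frac{278}{255}$ ($j = 3 \cdot \frac{1}{17} + 19 \left(- \frac{1}{15}\right) = \frac{3}{17} - \frac{19}{15} = - \frac{278}{255} \approx -1.0902$)
$j E{\left(1 \right)} t{\left(1,5 - 5 \right)} = \left(- \frac{278}{255}\right) \left(-3\right) \left(2 + \left(5 - 5\right)\right)^{2} = \frac{278 \left(2 + 0\right)^{2}}{85} = \frac{278 \cdot 2^{2}}{85} = \frac{278}{85} \cdot 4 = \frac{1112}{85}$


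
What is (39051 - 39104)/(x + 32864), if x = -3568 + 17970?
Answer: -53/47266 ≈ -0.0011213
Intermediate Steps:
x = 14402
(39051 - 39104)/(x + 32864) = (39051 - 39104)/(14402 + 32864) = -53/47266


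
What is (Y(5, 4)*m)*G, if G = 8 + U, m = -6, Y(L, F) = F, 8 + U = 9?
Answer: -216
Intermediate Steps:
U = 1 (U = -8 + 9 = 1)
G = 9 (G = 8 + 1 = 9)
(Y(5, 4)*m)*G = (4*(-6))*9 = -24*9 = -216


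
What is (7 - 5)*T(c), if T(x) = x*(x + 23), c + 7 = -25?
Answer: 576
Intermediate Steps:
c = -32 (c = -7 - 25 = -32)
T(x) = x*(23 + x)
(7 - 5)*T(c) = (7 - 5)*(-32*(23 - 32)) = 2*(-32*(-9)) = 2*288 = 576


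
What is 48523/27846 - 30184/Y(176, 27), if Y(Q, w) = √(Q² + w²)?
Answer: 48523/27846 - 30184*√31705/31705 ≈ -167.77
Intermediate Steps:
48523/27846 - 30184/Y(176, 27) = 48523/27846 - 30184/√(176² + 27²) = 48523*(1/27846) - 30184/√(30976 + 729) = 48523/27846 - 30184*√31705/31705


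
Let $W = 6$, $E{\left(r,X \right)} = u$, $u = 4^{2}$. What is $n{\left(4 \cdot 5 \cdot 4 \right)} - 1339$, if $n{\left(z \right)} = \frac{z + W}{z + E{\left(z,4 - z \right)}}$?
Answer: $- \frac{64229}{48} \approx -1338.1$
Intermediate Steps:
$u = 16$
$E{\left(r,X \right)} = 16$
$n{\left(z \right)} = \frac{6 + z}{16 + z}$ ($n{\left(z \right)} = \frac{z + 6}{z + 16} = \frac{6 + z}{16 + z}$)
$n{\left(4 \cdot 5 \cdot 4 \right)} - 1339 = \frac{6 + 4 \cdot 5 \cdot 4}{16 + 4 \cdot 5 \cdot 4} - 1339 = \frac{6 + 20 \cdot 4}{16 + 20 \cdot 4} - 1339 = \frac{6 + 80}{16 + 80} - 1339 = \frac{1}{96} \cdot 86 - 1339 = \frac{43}{48} - 1339 = - \frac{64229}{48}$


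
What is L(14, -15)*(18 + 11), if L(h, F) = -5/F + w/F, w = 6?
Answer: -29/15 ≈ -1.9333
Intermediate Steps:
L(h, F) = 1/F (L(h, F) = -5/F + 6/F = 1/F)
L(14, -15)*(18 + 11) = (18 + 11)/(-15) = -1/15*29 = -29/15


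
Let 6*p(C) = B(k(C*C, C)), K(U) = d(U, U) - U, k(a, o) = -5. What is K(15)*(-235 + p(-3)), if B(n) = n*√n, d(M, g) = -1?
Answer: 3760 + 40*I*√5/3 ≈ 3760.0 + 29.814*I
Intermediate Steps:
B(n) = n^(3/2)
K(U) = -1 - U
p(C) = -5*I*√5/6 (p(C) = (-5)^(3/2)/6 = (-5*I*√5)/6 = -5*I*√5/6)
K(15)*(-235 + p(-3)) = (-1 - 1*15)*(-235 - 5*I*√5/6) = (-1 - 15)*(-235 - 5*I*√5/6) = -16*(-235 - 5*I*√5/6) = 3760 + 40*I*√5/3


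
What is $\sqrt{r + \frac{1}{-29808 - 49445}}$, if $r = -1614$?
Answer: $\frac{i \sqrt{10137595425779}}{79253} \approx 40.175 i$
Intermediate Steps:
$\sqrt{r + \frac{1}{-29808 - 49445}} = \sqrt{-1614 + \frac{1}{-29808 - 49445}} = \sqrt{-1614 + \frac{1}{-79253}} = \sqrt{-1614 - \frac{1}{79253}} = \sqrt{- \frac{127914343}{79253}} = \frac{i \sqrt{10137595425779}}{79253}$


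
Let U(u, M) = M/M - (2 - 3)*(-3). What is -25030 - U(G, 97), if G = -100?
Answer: -25028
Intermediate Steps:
U(u, M) = -2 (U(u, M) = 1 - (-1)*(-3) = 1 - 1*3 = 1 - 3 = -2)
-25030 - U(G, 97) = -25030 - 1*(-2) = -25030 + 2 = -25028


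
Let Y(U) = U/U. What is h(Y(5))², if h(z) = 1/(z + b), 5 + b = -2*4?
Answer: 1/144 ≈ 0.0069444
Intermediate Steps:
b = -13 (b = -5 - 2*4 = -5 - 8 = -13)
Y(U) = 1
h(z) = 1/(-13 + z) (h(z) = 1/(z - 13) = 1/(-13 + z))
h(Y(5))² = (1/(-13 + 1))² = (1/(-12))² = (-1/12)² = 1/144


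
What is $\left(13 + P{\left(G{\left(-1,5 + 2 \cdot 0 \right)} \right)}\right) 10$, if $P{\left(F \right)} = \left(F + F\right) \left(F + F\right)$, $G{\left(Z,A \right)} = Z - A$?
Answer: $1570$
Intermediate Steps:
$P{\left(F \right)} = 4 F^{2}$ ($P{\left(F \right)} = 2 F 2 F = 4 F^{2}$)
$\left(13 + P{\left(G{\left(-1,5 + 2 \cdot 0 \right)} \right)}\right) 10 = \left(13 + 4 \left(-1 - \left(5 + 2 \cdot 0\right)\right)^{2}\right) 10 = \left(13 + 4 \left(-1 - \left(5 + 0\right)\right)^{2}\right) 10 = \left(13 + 4 \left(-1 - 5\right)^{2}\right) 10 = \left(13 + 4 \left(-6\right)^{2}\right) 10 = \left(13 + 4 \cdot 36\right) 10 = \left(13 + 144\right) 10 = 157 \cdot 10 = 1570$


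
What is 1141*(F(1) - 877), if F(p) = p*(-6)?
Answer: -1007503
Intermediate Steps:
F(p) = -6*p
1141*(F(1) - 877) = 1141*(-6*1 - 877) = 1141*(-6 - 877) = 1141*(-883) = -1007503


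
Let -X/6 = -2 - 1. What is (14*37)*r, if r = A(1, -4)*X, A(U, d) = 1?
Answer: 9324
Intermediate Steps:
X = 18 (X = -6*(-2 - 1) = -6*(-3) = 18)
r = 18 (r = 1*18 = 18)
(14*37)*r = (14*37)*18 = 518*18 = 9324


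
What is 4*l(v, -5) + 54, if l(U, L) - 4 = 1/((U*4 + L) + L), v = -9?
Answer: 1608/23 ≈ 69.913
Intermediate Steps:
l(U, L) = 4 + 1/(2*L + 4*U) (l(U, L) = 4 + 1/((U*4 + L) + L) = 4 + 1/((4*U + L) + L) = 4 + 1/((L + 4*U) + L) = 4 + 1/(2*L + 4*U))
4*l(v, -5) + 54 = 4*((1 + 8*(-5) + 16*(-9))/(2*(-5 + 2*(-9)))) + 54 = 4*((1 - 40 - 144)/(2*(-5 - 18))) + 54 = 4*((½)*(-183)/(-23)) + 54 = 4*((½)*(-1/23)*(-183)) + 54 = 4*(183/46) + 54 = 366/23 + 54 = 1608/23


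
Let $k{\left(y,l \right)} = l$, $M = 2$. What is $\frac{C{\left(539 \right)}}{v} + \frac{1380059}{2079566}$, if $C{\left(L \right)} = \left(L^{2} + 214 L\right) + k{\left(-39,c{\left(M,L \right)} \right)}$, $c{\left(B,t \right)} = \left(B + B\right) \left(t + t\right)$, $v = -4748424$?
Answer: $\frac{2850055487351}{4937330551992} \approx 0.57725$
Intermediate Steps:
$c{\left(B,t \right)} = 4 B t$ ($c{\left(B,t \right)} = 2 B 2 t = 4 B t$)
$C{\left(L \right)} = L^{2} + 222 L$ ($C{\left(L \right)} = \left(L^{2} + 214 L\right) + 4 \cdot 2 L = \left(L^{2} + 214 L\right) + 8 L = L^{2} + 222 L$)
$\frac{C{\left(539 \right)}}{v} + \frac{1380059}{2079566} = \frac{539 \left(222 + 539\right)}{-4748424} + \frac{1380059}{2079566} = 539 \cdot 761 \left(- \frac{1}{4748424}\right) + 1380059 \cdot \frac{1}{2079566} = 410179 \left(- \frac{1}{4748424}\right) + \frac{1380059}{2079566} = - \frac{410179}{4748424} + \frac{1380059}{2079566} = \frac{2850055487351}{4937330551992}$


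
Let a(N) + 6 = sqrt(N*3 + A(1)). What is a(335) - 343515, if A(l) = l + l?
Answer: -343521 + sqrt(1007) ≈ -3.4349e+5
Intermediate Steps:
A(l) = 2*l
a(N) = -6 + sqrt(2 + 3*N) (a(N) = -6 + sqrt(N*3 + 2*1) = -6 + sqrt(3*N + 2) = -6 + sqrt(2 + 3*N))
a(335) - 343515 = (-6 + sqrt(2 + 3*335)) - 343515 = (-6 + sqrt(2 + 1005)) - 343515 = (-6 + sqrt(1007)) - 343515 = -343521 + sqrt(1007)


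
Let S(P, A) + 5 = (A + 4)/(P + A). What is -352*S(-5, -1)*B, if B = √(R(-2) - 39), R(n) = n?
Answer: 1936*I*√41 ≈ 12396.0*I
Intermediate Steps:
S(P, A) = -5 + (4 + A)/(A + P) (S(P, A) = -5 + (A + 4)/(P + A) = -5 + (4 + A)/(A + P))
B = I*√41 (B = √(-2 - 39) = √(-41) = I*√41 ≈ 6.4031*I)
-352*S(-5, -1)*B = -352*(4 - 5*(-5) - 4*(-1))/(-1 - 5)*I*√41 = -352*(4 + 25 + 4)/(-6)*I*√41 = -352*(-⅙*33)*I*√41 = -(-1936)*I*√41 = 1936*I*√41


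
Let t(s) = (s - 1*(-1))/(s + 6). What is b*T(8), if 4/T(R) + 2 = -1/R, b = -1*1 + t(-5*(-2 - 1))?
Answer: 160/357 ≈ 0.44818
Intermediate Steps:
t(s) = (1 + s)/(6 + s) (t(s) = (s + 1)/(6 + s) = (1 + s)/(6 + s))
b = -5/21 (b = -1*1 + (1 - 5*(-2 - 1))/(6 - 5*(-2 - 1)) = -1 + (1 - 5*(-3))/(6 - 5*(-3)) = -1 + (1 + 15)/(6 + 15) = -1 + 16/21 = -5/21 ≈ -0.23810)
T(R) = 4/(-2 - 1/R)
b*T(8) = -(-20)*8/(21*(1 + 2*8)) = -(-20)*8/(21*(1 + 16)) = -(-20)*8/(21*17) = -5/21*(-32/17) = 160/357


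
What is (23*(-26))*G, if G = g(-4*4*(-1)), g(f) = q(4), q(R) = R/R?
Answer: -598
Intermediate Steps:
q(R) = 1
g(f) = 1
G = 1
(23*(-26))*G = (23*(-26))*1 = -598*1 = -598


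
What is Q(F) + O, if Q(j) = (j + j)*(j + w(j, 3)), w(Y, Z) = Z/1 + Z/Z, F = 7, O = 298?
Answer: 452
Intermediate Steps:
w(Y, Z) = 1 + Z (w(Y, Z) = Z*1 + 1 = Z + 1 = 1 + Z)
Q(j) = 2*j*(4 + j) (Q(j) = (j + j)*(j + (1 + 3)) = (2*j)*(j + 4) = (2*j)*(4 + j) = 2*j*(4 + j))
Q(F) + O = 2*7*(4 + 7) + 298 = 2*7*11 + 298 = 154 + 298 = 452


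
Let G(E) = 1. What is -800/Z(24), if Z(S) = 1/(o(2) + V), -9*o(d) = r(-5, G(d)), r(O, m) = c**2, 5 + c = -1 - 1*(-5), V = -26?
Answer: 188000/9 ≈ 20889.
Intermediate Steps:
c = -1 (c = -5 + (-1 - 1*(-5)) = -5 + (-1 + 5) = -5 + 4 = -1)
r(O, m) = 1 (r(O, m) = (-1)**2 = 1)
o(d) = -1/9 (o(d) = -1/9*1 = -1/9)
Z(S) = -9/235 (Z(S) = 1/(-1/9 - 26) = 1/(-235/9) = -9/235)
-800/Z(24) = -800/(-9/235) = -800*(-235/9) = 188000/9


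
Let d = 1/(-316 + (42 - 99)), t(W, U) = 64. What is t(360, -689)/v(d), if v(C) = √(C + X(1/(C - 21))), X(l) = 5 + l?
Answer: 64*√42263378136654/14463447 ≈ 28.767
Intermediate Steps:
d = -1/373 (d = 1/(-316 - 57) = 1/(-373) = -1/373 ≈ -0.0026810)
v(C) = √(5 + C + 1/(-21 + C)) (v(C) = √(C + (5 + 1/(C - 21))) = √(C + (5 + 1/(-21 + C))) = √(5 + C + 1/(-21 + C)))
t(360, -689)/v(d) = 64/(√((-104 + (-1/373)² - 16*(-1/373))/(-21 - 1/373))) = 64/(√((-104 + 1/139129 + 16/373)/(-7834/373))) = 64/(√(-373/7834*(-14463447/139129))) = 64/(√(14463447/2922082)) = 64/((√42263378136654/2922082)) = 64*(√42263378136654/14463447) = 64*√42263378136654/14463447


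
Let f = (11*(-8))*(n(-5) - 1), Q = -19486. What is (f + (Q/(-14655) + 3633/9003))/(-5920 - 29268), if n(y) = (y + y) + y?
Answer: -61999578931/1547556100140 ≈ -0.040063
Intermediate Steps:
n(y) = 3*y (n(y) = 2*y + y = 3*y)
f = 1408 (f = (11*(-8))*(3*(-5) - 1) = -88*(-15 - 1) = -88*(-16) = 1408)
(f + (Q/(-14655) + 3633/9003))/(-5920 - 29268) = (1408 + (-19486/(-14655) + 3633/9003))/(-5920 - 29268) = (1408 + (-19486*(-1/14655) + 3633*(1/9003)))/(-35188) = (1408 + (19486/14655 + 1211/3001))*(-1/35188) = (1408 + 76224691/43979655)*(-1/35188) = (61999578931/43979655)*(-1/35188) = -61999578931/1547556100140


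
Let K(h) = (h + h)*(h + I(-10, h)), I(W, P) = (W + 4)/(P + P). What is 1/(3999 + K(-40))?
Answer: 1/7193 ≈ 0.00013902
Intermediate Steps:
I(W, P) = (4 + W)/(2*P) (I(W, P) = (4 + W)/((2*P)) = (4 + W)*(1/(2*P)) = (4 + W)/(2*P))
K(h) = 2*h*(h - 3/h) (K(h) = (h + h)*(h + (4 - 10)/(2*h)) = (2*h)*(h + (1/2)*(-6)/h) = (2*h)*(h - 3/h) = 2*h*(h - 3/h))
1/(3999 + K(-40)) = 1/(3999 + (-6 + 2*(-40)**2)) = 1/(3999 + (-6 + 2*1600)) = 1/(3999 + (-6 + 3200)) = 1/(3999 + 3194) = 1/7193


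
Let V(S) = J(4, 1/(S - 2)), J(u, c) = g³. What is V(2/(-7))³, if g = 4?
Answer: 262144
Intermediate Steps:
J(u, c) = 64 (J(u, c) = 4³ = 64)
V(S) = 64
V(2/(-7))³ = 64³ = 262144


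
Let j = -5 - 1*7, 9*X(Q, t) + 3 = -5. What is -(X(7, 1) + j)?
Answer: 116/9 ≈ 12.889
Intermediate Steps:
X(Q, t) = -8/9 (X(Q, t) = -⅓ + (⅑)*(-5) = -⅓ - 5/9 = -8/9)
j = -12 (j = -5 - 7 = -12)
-(X(7, 1) + j) = -(-8/9 - 12) = -1*(-116/9) = 116/9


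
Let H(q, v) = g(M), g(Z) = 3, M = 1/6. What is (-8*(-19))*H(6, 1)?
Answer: 456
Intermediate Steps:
M = 1/6 ≈ 0.16667
H(q, v) = 3
(-8*(-19))*H(6, 1) = -8*(-19)*3 = 152*3 = 456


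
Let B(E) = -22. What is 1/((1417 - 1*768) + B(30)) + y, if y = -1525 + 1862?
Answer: 211300/627 ≈ 337.00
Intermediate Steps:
y = 337
1/((1417 - 1*768) + B(30)) + y = 1/((1417 - 1*768) - 22) + 337 = 1/((1417 - 768) - 22) + 337 = 1/(649 - 22) + 337 = 1/627 + 337 = 211300/627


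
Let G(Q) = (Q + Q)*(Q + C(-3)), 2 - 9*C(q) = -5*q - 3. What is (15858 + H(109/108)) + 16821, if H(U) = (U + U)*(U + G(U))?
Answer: 10292042995/314928 ≈ 32681.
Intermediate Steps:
C(q) = 5/9 + 5*q/9 (C(q) = 2/9 - (-5*q - 3)/9 = 2/9 - (-3 - 5*q)/9 = 2/9 + (⅓ + 5*q/9) = 5/9 + 5*q/9)
G(Q) = 2*Q*(-10/9 + Q) (G(Q) = (Q + Q)*(Q + (5/9 + (5/9)*(-3))) = (2*Q)*(Q + (5/9 - 5/3)) = (2*Q)*(Q - 10/9) = (2*Q)*(-10/9 + Q) = 2*Q*(-10/9 + Q))
H(U) = 2*U*(U + 2*U*(-10 + 9*U)/9) (H(U) = (U + U)*(U + 2*U*(-10 + 9*U)/9) = (2*U)*(U + 2*U*(-10 + 9*U)/9) = 2*U*(U + 2*U*(-10 + 9*U)/9))
(15858 + H(109/108)) + 16821 = (15858 + (109/108)²*(-22/9 + 4*(109/108))) + 16821 = (15858 + 11881*(-22/9 + 109/27)/11664) + 16821 = (15858 + (11881/11664)*(43/27)) + 16821 = (15858 + 510883/314928) + 16821 = 4994639107/314928 + 16821 = 10292042995/314928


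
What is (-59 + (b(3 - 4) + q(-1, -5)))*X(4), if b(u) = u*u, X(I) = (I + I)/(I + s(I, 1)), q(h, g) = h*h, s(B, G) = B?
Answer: -57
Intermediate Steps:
q(h, g) = h²
X(I) = 1 (X(I) = (I + I)/(I + I) = (2*I)/((2*I)) = (2*I)*(1/(2*I)) = 1)
b(u) = u²
(-59 + (b(3 - 4) + q(-1, -5)))*X(4) = (-59 + ((3 - 4)² + (-1)²))*1 = (-59 + ((-1)² + 1))*1 = (-59 + (1 + 1))*1 = (-59 + 2)*1 = -57*1 = -57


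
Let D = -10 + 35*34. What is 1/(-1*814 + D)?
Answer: 1/366 ≈ 0.0027322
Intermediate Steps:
D = 1180 (D = -10 + 1190 = 1180)
1/(-1*814 + D) = 1/(-1*814 + 1180) = 1/(-814 + 1180) = 1/366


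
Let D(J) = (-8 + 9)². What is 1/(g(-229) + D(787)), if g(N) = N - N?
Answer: 1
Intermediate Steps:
g(N) = 0
D(J) = 1 (D(J) = 1² = 1)
1/(g(-229) + D(787)) = 1/(0 + 1) = 1/1 = 1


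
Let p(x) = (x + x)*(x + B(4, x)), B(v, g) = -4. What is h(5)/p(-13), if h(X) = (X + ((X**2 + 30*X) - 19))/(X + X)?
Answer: 161/4420 ≈ 0.036425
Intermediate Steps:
h(X) = (-19 + X**2 + 31*X)/(2*X) (h(X) = (X + (-19 + X**2 + 30*X))/((2*X)) = (-19 + X**2 + 31*X)*(1/(2*X)) = (-19 + X**2 + 31*X)/(2*X))
p(x) = 2*x*(-4 + x) (p(x) = (x + x)*(x - 4) = (2*x)*(-4 + x) = 2*x*(-4 + x))
h(5)/p(-13) = ((1/2)*(-19 + 5*(31 + 5))/5)/((2*(-13)*(-4 - 13))) = ((1/2)*(1/5)*(-19 + 5*36))/((2*(-13)*(-17))) = ((1/2)*(1/5)*(-19 + 180))/442 = ((1/2)*(1/5)*161)*(1/442) = (161/10)*(1/442) = 161/4420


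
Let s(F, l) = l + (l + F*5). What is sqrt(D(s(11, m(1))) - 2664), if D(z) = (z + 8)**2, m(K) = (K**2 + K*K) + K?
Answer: 3*sqrt(233) ≈ 45.793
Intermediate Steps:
m(K) = K + 2*K**2 (m(K) = (K**2 + K**2) + K = 2*K**2 + K = K + 2*K**2)
s(F, l) = 2*l + 5*F (s(F, l) = l + (l + 5*F) = 2*l + 5*F)
D(z) = (8 + z)**2
sqrt(D(s(11, m(1))) - 2664) = sqrt((8 + (2*(1*(1 + 2*1)) + 5*11))**2 - 2664) = sqrt((8 + (2*(1*(1 + 2)) + 55))**2 - 2664) = sqrt((8 + (2*(1*3) + 55))**2 - 2664) = sqrt((8 + (2*3 + 55))**2 - 2664) = sqrt((8 + (6 + 55))**2 - 2664) = sqrt((8 + 61)**2 - 2664) = sqrt(69**2 - 2664) = sqrt(4761 - 2664) = sqrt(2097) = 3*sqrt(233)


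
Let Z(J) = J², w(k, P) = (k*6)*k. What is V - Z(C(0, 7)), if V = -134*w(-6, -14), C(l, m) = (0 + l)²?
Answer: -28944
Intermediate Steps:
w(k, P) = 6*k² (w(k, P) = (6*k)*k = 6*k²)
C(l, m) = l²
V = -28944 (V = -804*(-6)² = -804*36 = -134*216 = -28944)
V - Z(C(0, 7)) = -28944 - (0²)² = -28944 - 1*0² = -28944 - 1*0 = -28944 + 0 = -28944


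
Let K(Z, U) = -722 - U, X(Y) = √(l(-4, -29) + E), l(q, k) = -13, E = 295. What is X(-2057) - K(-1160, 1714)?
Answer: 2436 + √282 ≈ 2452.8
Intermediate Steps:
X(Y) = √282 (X(Y) = √(-13 + 295) = √282)
X(-2057) - K(-1160, 1714) = √282 - (-722 - 1*1714) = √282 - (-722 - 1714) = √282 - 1*(-2436) = √282 + 2436 = 2436 + √282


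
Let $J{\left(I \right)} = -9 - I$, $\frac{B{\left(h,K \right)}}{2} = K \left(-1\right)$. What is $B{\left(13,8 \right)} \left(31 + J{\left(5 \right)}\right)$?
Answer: $-272$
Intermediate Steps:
$B{\left(h,K \right)} = - 2 K$ ($B{\left(h,K \right)} = 2 K \left(-1\right) = 2 \left(- K\right) = - 2 K$)
$B{\left(13,8 \right)} \left(31 + J{\left(5 \right)}\right) = \left(-2\right) 8 \left(31 - 14\right) = - 16 \left(31 - 14\right) = \left(-16\right) 17 = -272$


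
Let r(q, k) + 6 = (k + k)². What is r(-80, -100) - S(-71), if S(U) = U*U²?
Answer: 397905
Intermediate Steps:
S(U) = U³
r(q, k) = -6 + 4*k² (r(q, k) = -6 + (k + k)² = -6 + (2*k)² = -6 + 4*k²)
r(-80, -100) - S(-71) = (-6 + 4*(-100)²) - 1*(-71)³ = (-6 + 4*10000) - 1*(-357911) = (-6 + 40000) + 357911 = 39994 + 357911 = 397905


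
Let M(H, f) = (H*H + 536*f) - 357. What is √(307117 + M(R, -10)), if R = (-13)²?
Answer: √329961 ≈ 574.42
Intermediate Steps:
R = 169
M(H, f) = -357 + H² + 536*f (M(H, f) = (H² + 536*f) - 357 = -357 + H² + 536*f)
√(307117 + M(R, -10)) = √(307117 + (-357 + 169² + 536*(-10))) = √(307117 + (-357 + 28561 - 5360)) = √(307117 + 22844) = √329961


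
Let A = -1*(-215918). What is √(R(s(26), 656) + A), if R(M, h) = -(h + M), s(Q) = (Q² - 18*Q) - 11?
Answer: √215065 ≈ 463.75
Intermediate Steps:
s(Q) = -11 + Q² - 18*Q
A = 215918
R(M, h) = -M - h (R(M, h) = -(M + h) = -M - h)
√(R(s(26), 656) + A) = √((-(-11 + 26² - 18*26) - 1*656) + 215918) = √((-(-11 + 676 - 468) - 656) + 215918) = √((-1*197 - 656) + 215918) = √((-197 - 656) + 215918) = √(-853 + 215918) = √215065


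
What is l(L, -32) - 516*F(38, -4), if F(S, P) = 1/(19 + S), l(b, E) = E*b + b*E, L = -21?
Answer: 25364/19 ≈ 1334.9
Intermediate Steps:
l(b, E) = 2*E*b (l(b, E) = E*b + E*b = 2*E*b)
l(L, -32) - 516*F(38, -4) = 2*(-32)*(-21) - 516/(19 + 38) = 1344 - 516/57 = 1344 - 516*1/57 = 1344 - 172/19 = 25364/19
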